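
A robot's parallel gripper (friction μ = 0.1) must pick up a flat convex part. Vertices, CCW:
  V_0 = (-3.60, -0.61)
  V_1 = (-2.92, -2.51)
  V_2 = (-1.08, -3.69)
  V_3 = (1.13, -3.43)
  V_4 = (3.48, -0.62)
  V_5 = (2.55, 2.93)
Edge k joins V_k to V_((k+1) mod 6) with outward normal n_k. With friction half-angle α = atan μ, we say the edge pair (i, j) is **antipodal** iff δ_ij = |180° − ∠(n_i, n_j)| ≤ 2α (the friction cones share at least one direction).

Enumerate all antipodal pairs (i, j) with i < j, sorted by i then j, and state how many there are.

count = 1; pairs: (0,4)

α = atan 0.1 = 5.71°;  2α = 11.42°
n_0 = (-0.9415, -0.3370)
n_1 = (-0.5398, -0.8418)
n_2 = (+0.1168, -0.9932)
n_3 = (+0.7671, -0.6415)
n_4 = (+0.9674, +0.2534)
n_5 = (-0.4989, +0.8667)
  (0,1): δ = 142.36°  ·
  (0,2): δ = 102.98°  ·
  (0,3): δ = 59.60°  ·
  (0,4): δ = 5.01°  ✓
  (0,5): δ = 100.23°  ·
  (1,2): δ = 140.62°  ·
  (1,3): δ = 97.23°  ·
  (1,4): δ = 42.65°  ·
  (1,5): δ = 62.60°  ·
  (2,3): δ = 136.62°  ·
  (2,4): δ = 82.03°  ·
  (2,5): δ = 23.22°  ·
  (3,4): δ = 125.41°  ·
  (3,5): δ = 20.17°  ·
  (4,5): δ = 74.75°  ·
antipodal pairs: 1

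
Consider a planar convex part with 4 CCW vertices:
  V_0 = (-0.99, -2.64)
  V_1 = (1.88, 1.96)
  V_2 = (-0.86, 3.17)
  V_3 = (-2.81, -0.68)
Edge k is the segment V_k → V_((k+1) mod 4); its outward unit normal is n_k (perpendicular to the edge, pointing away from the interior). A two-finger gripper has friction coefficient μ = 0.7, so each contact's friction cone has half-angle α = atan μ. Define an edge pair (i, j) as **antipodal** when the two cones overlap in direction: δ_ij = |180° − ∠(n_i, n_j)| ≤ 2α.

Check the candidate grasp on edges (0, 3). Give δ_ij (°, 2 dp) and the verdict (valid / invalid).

α = atan 0.7 = 34.99°;  2α = 69.98°
edge 0: e_0 = (+2.87, +4.60);  n_0 = (+0.8484, -0.5293)
edge 3: e_3 = (+1.82, -1.96);  n_3 = (-0.7328, -0.6805)
∠(n_0, n_3) = 105.16°
δ = |180° − 105.16°| = 74.84°
74.84° > 2α = 69.98°  →  invalid

δ = 74.84°, invalid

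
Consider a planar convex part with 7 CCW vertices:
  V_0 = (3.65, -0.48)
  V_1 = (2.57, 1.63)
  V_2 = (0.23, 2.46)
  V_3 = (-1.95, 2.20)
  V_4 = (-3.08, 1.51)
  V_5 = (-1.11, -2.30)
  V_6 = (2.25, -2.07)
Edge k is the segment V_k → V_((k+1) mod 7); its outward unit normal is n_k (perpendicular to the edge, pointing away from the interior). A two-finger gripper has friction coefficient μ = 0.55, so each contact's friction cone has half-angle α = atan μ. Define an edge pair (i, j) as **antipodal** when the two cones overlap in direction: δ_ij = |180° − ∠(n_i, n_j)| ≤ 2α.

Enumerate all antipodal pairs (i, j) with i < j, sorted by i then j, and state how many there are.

α = atan 0.55 = 28.81°;  2α = 57.62°
n_0 = (+0.8902, +0.4556)
n_1 = (+0.3343, +0.9425)
n_2 = (-0.1184, +0.9930)
n_3 = (-0.5211, +0.8535)
n_4 = (-0.8883, -0.4593)
n_5 = (+0.0683, -0.9977)
n_6 = (+0.7505, -0.6608)
  (0,1): δ = 136.64°  ·
  (0,2): δ = 110.30°  ·
  (0,3): δ = 85.70°  ·
  (0,4): δ = 0.24°  ✓
  (0,5): δ = 66.81°  ·
  (0,6): δ = 111.53°  ·
  (1,2): δ = 153.67°  ·
  (1,3): δ = 129.06°  ·
  (1,4): δ = 43.13°  ✓
  (1,5): δ = 23.45°  ✓
  (1,6): δ = 68.17°  ·
  (2,3): δ = 155.39°  ·
  (2,4): δ = 69.46°  ·
  (2,5): δ = 2.89°  ✓
  (2,6): δ = 41.83°  ✓
  (3,4): δ = 94.07°  ·
  (3,5): δ = 27.49°  ✓
  (3,6): δ = 17.23°  ✓
  (4,5): δ = 113.43°  ·
  (4,6): δ = 68.71°  ·
  (5,6): δ = 135.28°  ·
antipodal pairs: 7

count = 7; pairs: (0,4), (1,4), (1,5), (2,5), (2,6), (3,5), (3,6)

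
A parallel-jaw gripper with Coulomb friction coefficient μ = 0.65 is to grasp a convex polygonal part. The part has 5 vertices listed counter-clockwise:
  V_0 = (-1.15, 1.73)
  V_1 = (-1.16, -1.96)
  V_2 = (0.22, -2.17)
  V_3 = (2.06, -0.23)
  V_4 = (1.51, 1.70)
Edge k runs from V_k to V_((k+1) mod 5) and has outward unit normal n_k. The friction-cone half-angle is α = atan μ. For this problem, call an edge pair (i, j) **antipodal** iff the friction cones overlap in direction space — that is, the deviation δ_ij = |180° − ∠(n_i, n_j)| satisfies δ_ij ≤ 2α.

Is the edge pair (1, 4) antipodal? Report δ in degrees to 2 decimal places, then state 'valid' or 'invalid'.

α = atan 0.65 = 33.02°;  2α = 66.05°
edge 1: e_1 = (+1.38, -0.21);  n_1 = (-0.1504, -0.9886)
edge 4: e_4 = (-2.66, +0.03);  n_4 = (+0.0113, +0.9999)
∠(n_1, n_4) = 171.99°
δ = |180° − 171.99°| = 8.01°
8.01° ≤ 2α = 66.05°  →  valid

δ = 8.01°, valid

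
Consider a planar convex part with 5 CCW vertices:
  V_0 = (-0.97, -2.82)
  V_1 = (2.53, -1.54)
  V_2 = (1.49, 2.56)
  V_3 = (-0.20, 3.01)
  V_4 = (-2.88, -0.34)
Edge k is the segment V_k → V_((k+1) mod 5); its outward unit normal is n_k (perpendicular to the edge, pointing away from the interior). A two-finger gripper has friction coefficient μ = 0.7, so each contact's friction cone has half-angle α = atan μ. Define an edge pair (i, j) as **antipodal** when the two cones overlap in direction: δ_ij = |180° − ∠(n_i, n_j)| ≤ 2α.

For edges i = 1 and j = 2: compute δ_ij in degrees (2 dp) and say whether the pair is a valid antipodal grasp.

δ = 119.14°, invalid

α = atan 0.7 = 34.99°;  2α = 69.98°
edge 1: e_1 = (-1.04, +4.10);  n_1 = (+0.9693, +0.2459)
edge 2: e_2 = (-1.69, +0.45);  n_2 = (+0.2573, +0.9663)
∠(n_1, n_2) = 60.86°
δ = |180° − 60.86°| = 119.14°
119.14° > 2α = 69.98°  →  invalid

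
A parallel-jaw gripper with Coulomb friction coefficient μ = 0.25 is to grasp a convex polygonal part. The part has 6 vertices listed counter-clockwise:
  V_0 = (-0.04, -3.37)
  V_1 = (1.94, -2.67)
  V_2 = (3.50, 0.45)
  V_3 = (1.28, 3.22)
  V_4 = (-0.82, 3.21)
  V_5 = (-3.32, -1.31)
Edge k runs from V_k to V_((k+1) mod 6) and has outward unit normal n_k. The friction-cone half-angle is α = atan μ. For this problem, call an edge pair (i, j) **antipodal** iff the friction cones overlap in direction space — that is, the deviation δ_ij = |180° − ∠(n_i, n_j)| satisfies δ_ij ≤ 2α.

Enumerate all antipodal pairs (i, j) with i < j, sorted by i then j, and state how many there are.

count = 3; pairs: (0,3), (1,4), (2,5)

α = atan 0.25 = 14.04°;  2α = 28.07°
n_0 = (+0.3333, -0.9428)
n_1 = (+0.8944, -0.4472)
n_2 = (+0.7803, +0.6254)
n_3 = (-0.0048, +1.0000)
n_4 = (-0.8751, +0.4840)
n_5 = (-0.5319, -0.8468)
  (0,1): δ = 136.04°  ·
  (0,2): δ = 70.76°  ·
  (0,3): δ = 19.20°  ✓
  (0,4): δ = 41.58°  ·
  (0,5): δ = 128.40°  ·
  (1,2): δ = 114.72°  ·
  (1,3): δ = 63.16°  ·
  (1,4): δ = 2.38°  ✓
  (1,5): δ = 84.43°  ·
  (2,3): δ = 128.44°  ·
  (2,4): δ = 67.66°  ·
  (2,5): δ = 19.16°  ✓
  (3,4): δ = 119.22°  ·
  (3,5): δ = 32.40°  ·
  (4,5): δ = 93.18°  ·
antipodal pairs: 3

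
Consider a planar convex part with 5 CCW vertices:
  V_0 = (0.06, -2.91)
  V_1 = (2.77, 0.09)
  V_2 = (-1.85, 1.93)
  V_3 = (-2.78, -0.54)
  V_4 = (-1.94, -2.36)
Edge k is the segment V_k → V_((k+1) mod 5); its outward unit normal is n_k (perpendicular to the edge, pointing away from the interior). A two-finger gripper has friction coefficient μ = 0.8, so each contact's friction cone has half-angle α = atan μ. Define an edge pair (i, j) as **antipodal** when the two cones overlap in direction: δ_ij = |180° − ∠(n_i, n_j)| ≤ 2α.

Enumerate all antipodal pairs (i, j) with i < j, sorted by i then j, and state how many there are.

count = 5; pairs: (0,1), (0,2), (0,3), (1,3), (1,4)

α = atan 0.8 = 38.66°;  2α = 77.32°
n_0 = (+0.7421, -0.6703)
n_1 = (+0.3700, +0.9290)
n_2 = (-0.9359, +0.3524)
n_3 = (-0.9080, -0.4191)
n_4 = (-0.2652, -0.9642)
  (0,1): δ = 69.62°  ✓
  (0,2): δ = 21.46°  ✓
  (0,3): δ = 66.87°  ✓
  (0,4): δ = 116.72°  ·
  (1,2): δ = 88.92°  ·
  (1,3): δ = 43.51°  ✓
  (1,4): δ = 6.34°  ✓
  (2,3): δ = 134.59°  ·
  (2,4): δ = 84.74°  ·
  (3,4): δ = 130.15°  ·
antipodal pairs: 5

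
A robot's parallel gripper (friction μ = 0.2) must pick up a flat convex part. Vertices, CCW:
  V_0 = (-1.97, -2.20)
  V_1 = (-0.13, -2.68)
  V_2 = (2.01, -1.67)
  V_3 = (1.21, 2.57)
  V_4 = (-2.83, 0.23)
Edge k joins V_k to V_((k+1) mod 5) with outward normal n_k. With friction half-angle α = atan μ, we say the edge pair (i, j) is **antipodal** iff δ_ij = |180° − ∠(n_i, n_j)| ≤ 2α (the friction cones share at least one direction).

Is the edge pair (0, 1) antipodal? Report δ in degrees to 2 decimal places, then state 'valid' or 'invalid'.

δ = 140.11°, invalid

α = atan 0.2 = 11.31°;  2α = 22.62°
edge 0: e_0 = (+1.84, -0.48);  n_0 = (-0.2524, -0.9676)
edge 1: e_1 = (+2.14, +1.01);  n_1 = (+0.4268, -0.9043)
∠(n_0, n_1) = 39.89°
δ = |180° − 39.89°| = 140.11°
140.11° > 2α = 22.62°  →  invalid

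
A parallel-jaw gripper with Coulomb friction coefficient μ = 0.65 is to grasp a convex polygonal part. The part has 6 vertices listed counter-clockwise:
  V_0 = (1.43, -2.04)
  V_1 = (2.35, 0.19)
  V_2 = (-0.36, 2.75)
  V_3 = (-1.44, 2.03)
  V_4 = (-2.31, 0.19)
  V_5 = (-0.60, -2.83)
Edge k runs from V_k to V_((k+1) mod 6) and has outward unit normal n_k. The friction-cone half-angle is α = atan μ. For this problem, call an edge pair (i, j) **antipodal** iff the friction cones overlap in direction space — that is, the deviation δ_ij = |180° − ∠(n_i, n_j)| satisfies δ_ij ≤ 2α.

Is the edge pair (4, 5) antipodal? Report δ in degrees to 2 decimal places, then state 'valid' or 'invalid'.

δ = 98.26°, invalid

α = atan 0.65 = 33.02°;  2α = 66.05°
edge 4: e_4 = (+1.71, -3.02);  n_4 = (-0.8702, -0.4927)
edge 5: e_5 = (+2.03, +0.79);  n_5 = (+0.3627, -0.9319)
∠(n_4, n_5) = 81.74°
δ = |180° − 81.74°| = 98.26°
98.26° > 2α = 66.05°  →  invalid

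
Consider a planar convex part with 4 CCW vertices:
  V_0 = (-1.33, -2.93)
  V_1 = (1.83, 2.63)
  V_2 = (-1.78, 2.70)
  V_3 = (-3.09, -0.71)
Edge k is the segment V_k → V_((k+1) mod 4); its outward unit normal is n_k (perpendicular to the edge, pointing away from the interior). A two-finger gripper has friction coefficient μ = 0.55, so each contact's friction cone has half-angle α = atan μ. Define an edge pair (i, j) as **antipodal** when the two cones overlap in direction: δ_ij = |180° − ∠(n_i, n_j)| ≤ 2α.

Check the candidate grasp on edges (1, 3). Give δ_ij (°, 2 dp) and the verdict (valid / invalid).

δ = 50.48°, valid

α = atan 0.55 = 28.81°;  2α = 57.62°
edge 1: e_1 = (-3.61, +0.07);  n_1 = (+0.0194, +0.9998)
edge 3: e_3 = (+1.76, -2.22);  n_3 = (-0.7836, -0.6212)
∠(n_1, n_3) = 129.52°
δ = |180° − 129.52°| = 50.48°
50.48° ≤ 2α = 57.62°  →  valid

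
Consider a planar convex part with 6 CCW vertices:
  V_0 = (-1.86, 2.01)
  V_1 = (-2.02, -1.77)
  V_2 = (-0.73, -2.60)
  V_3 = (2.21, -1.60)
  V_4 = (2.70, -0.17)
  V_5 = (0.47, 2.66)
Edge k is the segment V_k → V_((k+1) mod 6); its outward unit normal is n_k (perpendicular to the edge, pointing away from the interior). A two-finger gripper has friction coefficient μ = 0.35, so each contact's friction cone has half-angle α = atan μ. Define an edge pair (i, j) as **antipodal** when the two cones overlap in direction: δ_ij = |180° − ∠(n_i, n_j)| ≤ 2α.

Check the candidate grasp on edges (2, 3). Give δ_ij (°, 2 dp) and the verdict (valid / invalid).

α = atan 0.35 = 19.29°;  2α = 38.58°
edge 2: e_2 = (+2.94, +1.00);  n_2 = (+0.3220, -0.9467)
edge 3: e_3 = (+0.49, +1.43);  n_3 = (+0.9460, -0.3242)
∠(n_2, n_3) = 52.30°
δ = |180° − 52.30°| = 127.70°
127.70° > 2α = 38.58°  →  invalid

δ = 127.70°, invalid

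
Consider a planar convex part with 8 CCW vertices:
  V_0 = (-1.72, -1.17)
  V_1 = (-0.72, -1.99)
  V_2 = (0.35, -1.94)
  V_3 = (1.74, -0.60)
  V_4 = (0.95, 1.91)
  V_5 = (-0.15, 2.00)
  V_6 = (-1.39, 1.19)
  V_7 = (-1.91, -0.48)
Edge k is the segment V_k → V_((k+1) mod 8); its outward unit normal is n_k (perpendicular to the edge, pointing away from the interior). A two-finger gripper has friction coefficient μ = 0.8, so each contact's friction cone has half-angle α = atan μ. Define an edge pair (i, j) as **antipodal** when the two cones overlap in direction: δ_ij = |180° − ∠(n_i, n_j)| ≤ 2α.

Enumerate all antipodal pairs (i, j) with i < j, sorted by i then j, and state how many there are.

count = 15; pairs: (0,3), (0,4), (0,5), (1,3), (1,4), (1,5), (1,6), (2,4), (2,5), (2,6), (2,7), (3,5), (3,6), (3,7), (4,7)

α = atan 0.8 = 38.66°;  2α = 77.32°
n_0 = (-0.6341, -0.7733)
n_1 = (+0.0467, -0.9989)
n_2 = (+0.6940, -0.7199)
n_3 = (+0.9539, +0.3002)
n_4 = (+0.0815, +0.9967)
n_5 = (-0.5469, +0.8372)
n_6 = (-0.9548, +0.2973)
n_7 = (-0.9641, -0.2655)
  (0,1): δ = 137.97°  ·
  (0,2): δ = 96.70°  ·
  (0,3): δ = 33.18°  ✓
  (0,4): δ = 34.67°  ✓
  (0,5): δ = 72.51°  ✓
  (0,6): δ = 112.06°  ·
  (0,7): δ = 144.75°  ·
  (1,2): δ = 138.72°  ·
  (1,3): δ = 75.20°  ✓
  (1,4): δ = 7.35°  ✓
  (1,5): δ = 30.48°  ✓
  (1,6): δ = 70.03°  ✓
  (1,7): δ = 102.72°  ·
  (2,3): δ = 116.48°  ·
  (2,4): δ = 48.63°  ✓
  (2,5): δ = 10.80°  ✓
  (2,6): δ = 28.75°  ✓
  (2,7): δ = 61.44°  ✓
  (3,4): δ = 112.15°  ·
  (3,5): δ = 74.32°  ✓
  (3,6): δ = 34.77°  ✓
  (3,7): δ = 2.08°  ✓
  (4,5): δ = 142.17°  ·
  (4,6): δ = 102.62°  ·
  (4,7): δ = 69.93°  ✓
  (5,6): δ = 140.45°  ·
  (5,7): δ = 107.76°  ·
  (6,7): δ = 147.31°  ·
antipodal pairs: 15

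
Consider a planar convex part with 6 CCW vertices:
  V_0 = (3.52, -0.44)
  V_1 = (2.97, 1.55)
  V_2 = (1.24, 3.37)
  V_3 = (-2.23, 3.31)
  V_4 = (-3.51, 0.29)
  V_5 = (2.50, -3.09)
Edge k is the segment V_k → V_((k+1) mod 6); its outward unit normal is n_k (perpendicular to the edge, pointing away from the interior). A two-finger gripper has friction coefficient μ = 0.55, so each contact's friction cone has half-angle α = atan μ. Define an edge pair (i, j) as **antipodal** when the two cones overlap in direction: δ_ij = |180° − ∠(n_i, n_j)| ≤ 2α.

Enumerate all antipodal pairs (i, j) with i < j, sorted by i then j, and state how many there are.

α = atan 0.55 = 28.81°;  2α = 57.62°
n_0 = (+0.9639, +0.2664)
n_1 = (+0.7248, +0.6890)
n_2 = (-0.0173, +0.9999)
n_3 = (-0.9207, +0.3902)
n_4 = (-0.4902, -0.8716)
n_5 = (+0.9333, -0.3592)
  (0,1): δ = 151.90°  ·
  (0,2): δ = 104.46°  ·
  (0,3): δ = 38.42°  ✓
  (0,4): δ = 45.20°  ✓
  (0,5): δ = 143.50°  ·
  (1,2): δ = 132.56°  ·
  (1,3): δ = 66.52°  ·
  (1,4): δ = 17.10°  ✓
  (1,5): δ = 115.40°  ·
  (2,3): δ = 113.96°  ·
  (2,4): δ = 30.34°  ✓
  (2,5): δ = 67.96°  ·
  (3,4): δ = 96.38°  ·
  (3,5): δ = 1.92°  ✓
  (4,5): δ = 81.70°  ·
antipodal pairs: 5

count = 5; pairs: (0,3), (0,4), (1,4), (2,4), (3,5)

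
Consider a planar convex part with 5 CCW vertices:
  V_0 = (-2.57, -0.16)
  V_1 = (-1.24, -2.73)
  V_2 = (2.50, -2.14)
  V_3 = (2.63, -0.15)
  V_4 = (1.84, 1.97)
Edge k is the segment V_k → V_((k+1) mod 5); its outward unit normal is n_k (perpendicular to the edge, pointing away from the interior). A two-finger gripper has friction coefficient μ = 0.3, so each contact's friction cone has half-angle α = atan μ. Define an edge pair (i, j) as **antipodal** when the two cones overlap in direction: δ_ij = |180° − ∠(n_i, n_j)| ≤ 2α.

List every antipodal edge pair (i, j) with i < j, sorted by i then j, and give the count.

α = atan 0.3 = 16.70°;  2α = 33.40°
n_0 = (-0.8881, -0.4596)
n_1 = (+0.1558, -0.9878)
n_2 = (+0.9979, -0.0652)
n_3 = (+0.9371, +0.3492)
n_4 = (-0.4349, +0.9005)
  (0,1): δ = 108.40°  ·
  (0,2): δ = 31.10°  ✓
  (0,3): δ = 6.92°  ✓
  (0,4): δ = 88.42°  ·
  (1,2): δ = 102.70°  ·
  (1,3): δ = 78.53°  ·
  (1,4): δ = 16.82°  ✓
  (2,3): δ = 155.82°  ·
  (2,4): δ = 60.48°  ·
  (3,4): δ = 84.66°  ·
antipodal pairs: 3

count = 3; pairs: (0,2), (0,3), (1,4)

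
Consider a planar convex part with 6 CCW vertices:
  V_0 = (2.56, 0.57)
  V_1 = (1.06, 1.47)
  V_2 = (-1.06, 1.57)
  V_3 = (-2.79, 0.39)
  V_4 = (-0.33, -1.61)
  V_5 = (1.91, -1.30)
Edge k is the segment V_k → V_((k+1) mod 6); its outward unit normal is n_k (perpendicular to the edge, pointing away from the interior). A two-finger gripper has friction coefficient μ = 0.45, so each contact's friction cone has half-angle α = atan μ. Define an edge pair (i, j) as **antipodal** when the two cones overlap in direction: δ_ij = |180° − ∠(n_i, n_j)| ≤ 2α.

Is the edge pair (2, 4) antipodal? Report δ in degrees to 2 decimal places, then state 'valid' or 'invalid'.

δ = 26.42°, valid

α = atan 0.45 = 24.23°;  2α = 48.46°
edge 2: e_2 = (-1.73, -1.18);  n_2 = (-0.5635, +0.8261)
edge 4: e_4 = (+2.24, +0.31);  n_4 = (+0.1371, -0.9906)
∠(n_2, n_4) = 153.58°
δ = |180° − 153.58°| = 26.42°
26.42° ≤ 2α = 48.46°  →  valid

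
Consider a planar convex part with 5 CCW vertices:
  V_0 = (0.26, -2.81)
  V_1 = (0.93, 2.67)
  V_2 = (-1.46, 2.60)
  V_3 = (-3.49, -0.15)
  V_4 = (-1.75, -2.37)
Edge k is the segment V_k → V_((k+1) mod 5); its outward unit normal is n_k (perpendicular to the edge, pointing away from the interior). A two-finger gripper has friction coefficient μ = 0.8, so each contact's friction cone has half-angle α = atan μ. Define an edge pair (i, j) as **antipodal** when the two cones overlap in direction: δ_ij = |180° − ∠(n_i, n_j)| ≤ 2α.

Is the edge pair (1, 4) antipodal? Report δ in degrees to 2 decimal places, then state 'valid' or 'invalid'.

α = atan 0.8 = 38.66°;  2α = 77.32°
edge 1: e_1 = (-2.39, -0.07);  n_1 = (-0.0293, +0.9996)
edge 4: e_4 = (+2.01, -0.44);  n_4 = (-0.2138, -0.9769)
∠(n_1, n_4) = 165.97°
δ = |180° − 165.97°| = 14.03°
14.03° ≤ 2α = 77.32°  →  valid

δ = 14.03°, valid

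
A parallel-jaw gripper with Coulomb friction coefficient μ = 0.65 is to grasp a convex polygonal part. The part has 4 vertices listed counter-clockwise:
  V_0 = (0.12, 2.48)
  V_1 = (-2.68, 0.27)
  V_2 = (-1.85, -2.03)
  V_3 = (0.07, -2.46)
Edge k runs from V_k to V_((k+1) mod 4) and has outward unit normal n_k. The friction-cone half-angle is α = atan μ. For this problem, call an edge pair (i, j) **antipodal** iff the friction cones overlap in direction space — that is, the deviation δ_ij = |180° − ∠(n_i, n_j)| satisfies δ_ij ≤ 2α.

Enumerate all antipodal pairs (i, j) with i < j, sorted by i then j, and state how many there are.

count = 3; pairs: (0,2), (0,3), (1,3)

α = atan 0.65 = 33.02°;  2α = 66.05°
n_0 = (-0.6196, +0.7850)
n_1 = (-0.9406, -0.3394)
n_2 = (-0.2185, -0.9758)
n_3 = (+0.9999, -0.0101)
  (0,1): δ = 108.44°  ·
  (0,2): δ = 50.91°  ✓
  (0,3): δ = 51.14°  ✓
  (1,2): δ = 122.47°  ·
  (1,3): δ = 20.42°  ✓
  (2,3): δ = 77.96°  ·
antipodal pairs: 3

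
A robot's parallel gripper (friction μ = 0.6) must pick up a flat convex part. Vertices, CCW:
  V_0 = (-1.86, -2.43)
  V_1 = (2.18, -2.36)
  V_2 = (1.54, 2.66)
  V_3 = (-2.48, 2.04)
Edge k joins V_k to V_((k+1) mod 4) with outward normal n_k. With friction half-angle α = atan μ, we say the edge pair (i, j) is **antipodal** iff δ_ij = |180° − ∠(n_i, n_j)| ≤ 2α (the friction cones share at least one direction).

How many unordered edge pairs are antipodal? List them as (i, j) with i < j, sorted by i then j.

count = 2; pairs: (0,2), (1,3)

α = atan 0.6 = 30.96°;  2α = 61.93°
n_0 = (+0.0173, -0.9998)
n_1 = (+0.9920, +0.1265)
n_2 = (-0.1524, +0.9883)
n_3 = (-0.9905, -0.1374)
  (0,1): δ = 83.73°  ·
  (0,2): δ = 7.77°  ✓
  (0,3): δ = 96.90°  ·
  (1,2): δ = 88.50°  ·
  (1,3): δ = 0.63°  ✓
  (2,3): δ = 90.87°  ·
antipodal pairs: 2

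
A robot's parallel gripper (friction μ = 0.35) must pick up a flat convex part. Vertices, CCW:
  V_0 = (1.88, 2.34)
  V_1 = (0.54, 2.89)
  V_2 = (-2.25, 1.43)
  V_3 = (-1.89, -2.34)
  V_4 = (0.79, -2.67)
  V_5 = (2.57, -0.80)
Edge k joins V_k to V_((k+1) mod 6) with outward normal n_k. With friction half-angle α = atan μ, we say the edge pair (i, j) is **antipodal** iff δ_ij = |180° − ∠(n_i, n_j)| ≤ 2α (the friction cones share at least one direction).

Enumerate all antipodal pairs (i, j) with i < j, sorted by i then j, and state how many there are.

count = 4; pairs: (0,3), (1,3), (1,4), (2,5)

α = atan 0.35 = 19.29°;  2α = 38.58°
n_0 = (+0.3797, +0.9251)
n_1 = (-0.4637, +0.8860)
n_2 = (-0.9955, -0.0951)
n_3 = (-0.1222, -0.9925)
n_4 = (+0.7243, -0.6895)
n_5 = (+0.9767, +0.2146)
  (0,1): δ = 130.06°  ·
  (0,2): δ = 62.23°  ·
  (0,3): δ = 15.30°  ✓
  (0,4): δ = 68.73°  ·
  (0,5): δ = 124.71°  ·
  (1,2): δ = 112.17°  ·
  (1,3): δ = 34.64°  ✓
  (1,4): δ = 18.79°  ✓
  (1,5): δ = 74.77°  ·
  (2,3): δ = 102.47°  ·
  (2,4): δ = 49.04°  ·
  (2,5): δ = 6.94°  ✓
  (3,4): δ = 126.57°  ·
  (3,5): δ = 70.59°  ·
  (4,5): δ = 124.02°  ·
antipodal pairs: 4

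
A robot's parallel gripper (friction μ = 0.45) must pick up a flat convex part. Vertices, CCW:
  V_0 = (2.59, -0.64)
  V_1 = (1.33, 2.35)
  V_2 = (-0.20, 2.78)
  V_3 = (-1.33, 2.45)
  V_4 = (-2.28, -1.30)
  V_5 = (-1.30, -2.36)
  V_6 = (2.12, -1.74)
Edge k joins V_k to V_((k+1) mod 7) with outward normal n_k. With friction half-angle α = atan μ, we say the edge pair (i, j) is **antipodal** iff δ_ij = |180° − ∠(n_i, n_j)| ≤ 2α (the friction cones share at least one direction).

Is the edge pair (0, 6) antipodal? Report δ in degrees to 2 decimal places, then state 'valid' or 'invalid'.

δ = 134.01°, invalid

α = atan 0.45 = 24.23°;  2α = 48.46°
edge 0: e_0 = (-1.26, +2.99);  n_0 = (+0.9215, +0.3883)
edge 6: e_6 = (+0.47, +1.10);  n_6 = (+0.9196, -0.3929)
∠(n_0, n_6) = 45.99°
δ = |180° − 45.99°| = 134.01°
134.01° > 2α = 48.46°  →  invalid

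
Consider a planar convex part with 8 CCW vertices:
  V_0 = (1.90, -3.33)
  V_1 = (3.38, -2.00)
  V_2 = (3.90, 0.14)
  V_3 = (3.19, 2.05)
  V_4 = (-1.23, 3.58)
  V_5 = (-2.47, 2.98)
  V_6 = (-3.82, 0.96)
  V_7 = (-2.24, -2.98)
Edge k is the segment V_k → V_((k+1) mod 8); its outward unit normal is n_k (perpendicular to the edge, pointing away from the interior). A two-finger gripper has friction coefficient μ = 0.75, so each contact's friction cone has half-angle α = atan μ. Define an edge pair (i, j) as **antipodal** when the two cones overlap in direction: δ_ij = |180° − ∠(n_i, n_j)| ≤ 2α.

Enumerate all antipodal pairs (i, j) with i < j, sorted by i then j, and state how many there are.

count = 14; pairs: (0,3), (0,4), (0,5), (0,6), (1,4), (1,5), (1,6), (2,5), (2,6), (2,7), (3,6), (3,7), (4,7), (5,7)

α = atan 0.75 = 36.87°;  2α = 73.74°
n_0 = (+0.6684, -0.7438)
n_1 = (+0.9717, -0.2361)
n_2 = (+0.9373, +0.3484)
n_3 = (+0.3271, +0.9450)
n_4 = (-0.4356, +0.9002)
n_5 = (-0.8314, +0.5556)
n_6 = (-0.9282, -0.3722)
n_7 = (-0.0842, -0.9964)
  (0,1): δ = 145.60°  ·
  (0,2): δ = 111.55°  ·
  (0,3): δ = 61.04°  ✓
  (0,4): δ = 16.12°  ✓
  (0,5): δ = 14.30°  ✓
  (0,6): δ = 69.91°  ✓
  (0,7): δ = 133.22°  ·
  (1,2): δ = 145.95°  ·
  (1,3): δ = 95.44°  ·
  (1,4): δ = 50.52°  ✓
  (1,5): δ = 20.10°  ✓
  (1,6): δ = 35.51°  ✓
  (1,7): δ = 98.83°  ·
  (2,3): δ = 129.48°  ·
  (2,4): δ = 84.57°  ·
  (2,5): δ = 54.15°  ✓
  (2,6): δ = 1.46°  ✓
  (2,7): δ = 64.78°  ✓
  (3,4): δ = 135.09°  ·
  (3,5): δ = 104.66°  ·
  (3,6): δ = 49.05°  ✓
  (3,7): δ = 14.26°  ✓
  (4,5): δ = 149.58°  ·
  (4,6): δ = 93.97°  ·
  (4,7): δ = 30.65°  ✓
  (5,6): δ = 124.39°  ·
  (5,7): δ = 61.08°  ✓
  (6,7): δ = 116.68°  ·
antipodal pairs: 14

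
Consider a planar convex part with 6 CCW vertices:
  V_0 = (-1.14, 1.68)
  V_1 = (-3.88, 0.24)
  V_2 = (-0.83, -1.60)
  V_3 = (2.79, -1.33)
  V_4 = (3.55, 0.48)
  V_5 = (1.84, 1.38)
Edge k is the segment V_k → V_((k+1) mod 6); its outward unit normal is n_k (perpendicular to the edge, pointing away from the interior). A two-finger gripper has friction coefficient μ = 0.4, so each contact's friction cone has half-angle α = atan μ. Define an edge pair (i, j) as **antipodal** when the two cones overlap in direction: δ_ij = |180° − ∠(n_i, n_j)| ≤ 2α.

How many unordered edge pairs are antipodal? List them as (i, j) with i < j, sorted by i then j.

α = atan 0.4 = 21.80°;  2α = 43.60°
n_0 = (-0.4652, +0.8852)
n_1 = (-0.5166, -0.8563)
n_2 = (+0.0744, -0.9972)
n_3 = (+0.9220, -0.3871)
n_4 = (+0.4657, +0.8849)
n_5 = (+0.1002, +0.9950)
  (0,1): δ = 58.83°  ·
  (0,2): δ = 23.46°  ✓
  (0,3): δ = 39.50°  ✓
  (0,4): δ = 124.52°  ·
  (0,5): δ = 146.53°  ·
  (1,2): δ = 144.63°  ·
  (1,3): δ = 81.68°  ·
  (1,4): δ = 3.34°  ✓
  (1,5): δ = 25.35°  ✓
  (2,3): δ = 117.04°  ·
  (2,4): δ = 32.02°  ✓
  (2,5): δ = 10.01°  ✓
  (3,4): δ = 94.98°  ·
  (3,5): δ = 72.97°  ·
  (4,5): δ = 157.99°  ·
antipodal pairs: 6

count = 6; pairs: (0,2), (0,3), (1,4), (1,5), (2,4), (2,5)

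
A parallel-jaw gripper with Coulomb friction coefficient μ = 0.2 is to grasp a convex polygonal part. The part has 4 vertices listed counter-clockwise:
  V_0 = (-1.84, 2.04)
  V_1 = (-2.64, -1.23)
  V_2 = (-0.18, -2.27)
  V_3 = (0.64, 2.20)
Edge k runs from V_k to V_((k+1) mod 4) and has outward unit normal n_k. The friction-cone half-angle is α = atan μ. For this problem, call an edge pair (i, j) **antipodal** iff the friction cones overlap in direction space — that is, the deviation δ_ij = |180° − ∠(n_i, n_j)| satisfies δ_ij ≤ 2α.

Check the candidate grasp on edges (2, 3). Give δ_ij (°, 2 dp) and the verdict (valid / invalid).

δ = 75.91°, invalid

α = atan 0.2 = 11.31°;  2α = 22.62°
edge 2: e_2 = (+0.82, +4.47);  n_2 = (+0.9836, -0.1804)
edge 3: e_3 = (-2.48, -0.16);  n_3 = (-0.0644, +0.9979)
∠(n_2, n_3) = 104.09°
δ = |180° − 104.09°| = 75.91°
75.91° > 2α = 22.62°  →  invalid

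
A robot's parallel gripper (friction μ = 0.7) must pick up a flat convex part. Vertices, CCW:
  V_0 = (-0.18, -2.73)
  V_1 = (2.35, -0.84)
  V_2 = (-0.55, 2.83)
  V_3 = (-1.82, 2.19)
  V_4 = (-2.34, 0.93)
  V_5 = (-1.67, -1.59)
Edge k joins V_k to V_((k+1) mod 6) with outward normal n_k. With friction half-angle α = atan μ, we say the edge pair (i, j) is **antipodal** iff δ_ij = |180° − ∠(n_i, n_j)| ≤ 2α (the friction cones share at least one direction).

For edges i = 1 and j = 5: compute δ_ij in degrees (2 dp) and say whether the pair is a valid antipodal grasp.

δ = 14.26°, valid

α = atan 0.7 = 34.99°;  2α = 69.98°
edge 1: e_1 = (-2.90, +3.67);  n_1 = (+0.7846, +0.6200)
edge 5: e_5 = (+1.49, -1.14);  n_5 = (-0.6076, -0.7942)
∠(n_1, n_5) = 165.74°
δ = |180° − 165.74°| = 14.26°
14.26° ≤ 2α = 69.98°  →  valid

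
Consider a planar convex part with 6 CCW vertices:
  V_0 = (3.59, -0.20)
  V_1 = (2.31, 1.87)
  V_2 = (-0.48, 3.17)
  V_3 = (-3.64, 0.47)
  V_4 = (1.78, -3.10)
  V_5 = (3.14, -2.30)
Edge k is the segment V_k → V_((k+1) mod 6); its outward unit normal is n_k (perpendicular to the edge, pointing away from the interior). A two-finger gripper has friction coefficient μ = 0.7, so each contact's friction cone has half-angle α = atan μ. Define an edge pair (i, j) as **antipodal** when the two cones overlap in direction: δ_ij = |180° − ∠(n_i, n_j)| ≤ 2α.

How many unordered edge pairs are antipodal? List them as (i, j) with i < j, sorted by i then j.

count = 6; pairs: (0,3), (1,3), (1,4), (2,4), (2,5), (3,5)

α = atan 0.7 = 34.99°;  2α = 69.98°
n_0 = (+0.8505, +0.5259)
n_1 = (+0.4224, +0.9064)
n_2 = (-0.6496, +0.7603)
n_3 = (-0.5501, -0.8351)
n_4 = (+0.5070, -0.8619)
n_5 = (+0.9778, -0.2095)
  (0,1): δ = 146.71°  ·
  (0,2): δ = 81.22°  ·
  (0,3): δ = 24.90°  ✓
  (0,4): δ = 88.73°  ·
  (0,5): δ = 136.17°  ·
  (1,2): δ = 114.51°  ·
  (1,3): δ = 8.39°  ✓
  (1,4): δ = 55.45°  ✓
  (1,5): δ = 102.89°  ·
  (2,3): δ = 73.88°  ·
  (2,4): δ = 10.05°  ✓
  (2,5): δ = 37.39°  ✓
  (3,4): δ = 116.16°  ·
  (3,5): δ = 68.72°  ✓
  (4,5): δ = 132.56°  ·
antipodal pairs: 6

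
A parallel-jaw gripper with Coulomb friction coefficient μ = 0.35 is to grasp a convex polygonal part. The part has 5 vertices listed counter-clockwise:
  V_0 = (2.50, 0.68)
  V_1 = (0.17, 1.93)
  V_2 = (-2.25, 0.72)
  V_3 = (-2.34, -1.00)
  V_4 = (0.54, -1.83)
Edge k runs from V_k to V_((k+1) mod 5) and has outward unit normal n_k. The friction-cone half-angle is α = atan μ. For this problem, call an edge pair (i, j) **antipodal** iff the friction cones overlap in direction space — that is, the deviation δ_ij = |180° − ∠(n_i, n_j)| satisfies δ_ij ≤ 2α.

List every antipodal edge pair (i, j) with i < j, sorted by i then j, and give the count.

count = 3; pairs: (0,3), (1,4), (2,4)

α = atan 0.35 = 19.29°;  2α = 38.58°
n_0 = (+0.4727, +0.8812)
n_1 = (-0.4472, +0.8944)
n_2 = (-0.9986, +0.0523)
n_3 = (-0.2769, -0.9609)
n_4 = (+0.7882, -0.6155)
  (0,1): δ = 125.22°  ·
  (0,2): δ = 64.78°  ·
  (0,3): δ = 12.14°  ✓
  (0,4): δ = 80.23°  ·
  (1,2): δ = 119.56°  ·
  (1,3): δ = 42.64°  ·
  (1,4): δ = 25.45°  ✓
  (2,3): δ = 103.08°  ·
  (2,4): δ = 34.99°  ✓
  (3,4): δ = 111.91°  ·
antipodal pairs: 3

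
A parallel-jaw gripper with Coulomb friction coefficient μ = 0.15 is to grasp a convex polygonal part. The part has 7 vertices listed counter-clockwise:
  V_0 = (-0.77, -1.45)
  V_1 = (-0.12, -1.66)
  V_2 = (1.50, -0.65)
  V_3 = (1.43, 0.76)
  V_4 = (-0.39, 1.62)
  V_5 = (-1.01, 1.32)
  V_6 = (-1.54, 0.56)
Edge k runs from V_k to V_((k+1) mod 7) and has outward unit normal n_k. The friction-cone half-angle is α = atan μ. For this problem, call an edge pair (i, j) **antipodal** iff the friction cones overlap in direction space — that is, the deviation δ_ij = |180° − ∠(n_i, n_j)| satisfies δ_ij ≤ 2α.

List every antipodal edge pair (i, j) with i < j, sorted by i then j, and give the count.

count = 2; pairs: (0,3), (1,4)

α = atan 0.15 = 8.53°;  2α = 17.06°
n_0 = (-0.3074, -0.9516)
n_1 = (+0.5291, -0.8486)
n_2 = (+0.9988, +0.0496)
n_3 = (+0.4272, +0.9041)
n_4 = (-0.4356, +0.9002)
n_5 = (-0.8202, +0.5720)
n_6 = (-0.9338, -0.3577)
  (0,1): δ = 130.15°  ·
  (0,2): δ = 69.25°  ·
  (0,3): δ = 7.39°  ✓
  (0,4): δ = 43.73°  ·
  (0,5): δ = 73.01°  ·
  (0,6): δ = 128.87°  ·
  (1,2): δ = 119.10°  ·
  (1,3): δ = 57.23°  ·
  (1,4): δ = 6.12°  ✓
  (1,5): δ = 23.17°  ·
  (1,6): δ = 79.02°  ·
  (2,3): δ = 118.13°  ·
  (2,4): δ = 67.02°  ·
  (2,5): δ = 37.73°  ·
  (2,6): δ = 18.12°  ·
  (3,4): δ = 128.89°  ·
  (3,5): δ = 99.60°  ·
  (3,6): δ = 43.75°  ·
  (4,5): δ = 150.71°  ·
  (4,6): δ = 94.86°  ·
  (5,6): δ = 124.15°  ·
antipodal pairs: 2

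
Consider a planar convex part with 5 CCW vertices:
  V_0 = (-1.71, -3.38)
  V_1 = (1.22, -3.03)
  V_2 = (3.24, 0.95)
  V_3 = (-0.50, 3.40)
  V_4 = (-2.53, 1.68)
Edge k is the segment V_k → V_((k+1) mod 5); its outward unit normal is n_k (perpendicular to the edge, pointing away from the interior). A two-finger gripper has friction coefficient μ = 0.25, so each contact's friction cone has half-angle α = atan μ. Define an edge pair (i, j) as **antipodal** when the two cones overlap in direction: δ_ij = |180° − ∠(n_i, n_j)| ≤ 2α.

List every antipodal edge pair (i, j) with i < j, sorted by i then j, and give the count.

count = 1; pairs: (1,3)

α = atan 0.25 = 14.04°;  2α = 28.07°
n_0 = (+0.1186, -0.9929)
n_1 = (+0.8917, -0.4526)
n_2 = (+0.5480, +0.8365)
n_3 = (-0.6464, +0.7630)
n_4 = (-0.9871, -0.1600)
  (0,1): δ = 123.72°  ·
  (0,2): δ = 40.04°  ·
  (0,3): δ = 33.46°  ·
  (0,4): δ = 92.39°  ·
  (1,2): δ = 96.32°  ·
  (1,3): δ = 22.82°  ✓
  (1,4): δ = 36.11°  ·
  (2,3): δ = 106.50°  ·
  (2,4): δ = 47.57°  ·
  (3,4): δ = 121.07°  ·
antipodal pairs: 1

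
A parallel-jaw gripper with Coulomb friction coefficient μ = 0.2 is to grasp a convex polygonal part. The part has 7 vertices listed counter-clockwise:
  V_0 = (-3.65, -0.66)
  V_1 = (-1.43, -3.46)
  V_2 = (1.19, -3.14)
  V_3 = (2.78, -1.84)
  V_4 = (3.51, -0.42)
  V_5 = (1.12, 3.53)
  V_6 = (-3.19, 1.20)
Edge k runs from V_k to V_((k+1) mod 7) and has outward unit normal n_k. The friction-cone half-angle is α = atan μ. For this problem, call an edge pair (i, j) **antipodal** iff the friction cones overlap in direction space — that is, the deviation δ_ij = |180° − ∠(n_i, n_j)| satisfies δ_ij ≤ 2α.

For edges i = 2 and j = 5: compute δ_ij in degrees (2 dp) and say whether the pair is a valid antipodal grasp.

δ = 10.87°, valid

α = atan 0.2 = 11.31°;  2α = 22.62°
edge 2: e_2 = (+1.59, +1.30);  n_2 = (+0.6330, -0.7742)
edge 5: e_5 = (-4.31, -2.33);  n_5 = (-0.4756, +0.8797)
∠(n_2, n_5) = 169.13°
δ = |180° − 169.13°| = 10.87°
10.87° ≤ 2α = 22.62°  →  valid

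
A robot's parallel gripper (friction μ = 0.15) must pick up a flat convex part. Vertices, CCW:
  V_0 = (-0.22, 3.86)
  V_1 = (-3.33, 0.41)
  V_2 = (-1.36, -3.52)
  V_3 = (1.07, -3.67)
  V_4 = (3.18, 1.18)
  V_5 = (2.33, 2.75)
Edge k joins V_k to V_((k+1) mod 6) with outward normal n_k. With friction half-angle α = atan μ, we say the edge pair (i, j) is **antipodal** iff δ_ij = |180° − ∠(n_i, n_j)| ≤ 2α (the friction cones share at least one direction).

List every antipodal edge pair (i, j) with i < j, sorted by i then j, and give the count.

count = 1; pairs: (1,4)

α = atan 0.15 = 8.53°;  2α = 17.06°
n_0 = (-0.7428, +0.6696)
n_1 = (-0.8940, -0.4481)
n_2 = (-0.0616, -0.9981)
n_3 = (+0.9170, -0.3989)
n_4 = (+0.8794, +0.4761)
n_5 = (+0.3991, +0.9169)
  (0,1): δ = 111.34°  ·
  (0,2): δ = 51.50°  ·
  (0,3): δ = 18.52°  ·
  (0,4): δ = 70.46°  ·
  (0,5): δ = 108.51°  ·
  (1,2): δ = 120.16°  ·
  (1,3): δ = 50.13°  ·
  (1,4): δ = 1.81°  ✓
  (1,5): δ = 39.85°  ·
  (2,3): δ = 109.98°  ·
  (2,4): δ = 58.04°  ·
  (2,5): δ = 19.99°  ·
  (3,4): δ = 128.06°  ·
  (3,5): δ = 90.01°  ·
  (4,5): δ = 141.95°  ·
antipodal pairs: 1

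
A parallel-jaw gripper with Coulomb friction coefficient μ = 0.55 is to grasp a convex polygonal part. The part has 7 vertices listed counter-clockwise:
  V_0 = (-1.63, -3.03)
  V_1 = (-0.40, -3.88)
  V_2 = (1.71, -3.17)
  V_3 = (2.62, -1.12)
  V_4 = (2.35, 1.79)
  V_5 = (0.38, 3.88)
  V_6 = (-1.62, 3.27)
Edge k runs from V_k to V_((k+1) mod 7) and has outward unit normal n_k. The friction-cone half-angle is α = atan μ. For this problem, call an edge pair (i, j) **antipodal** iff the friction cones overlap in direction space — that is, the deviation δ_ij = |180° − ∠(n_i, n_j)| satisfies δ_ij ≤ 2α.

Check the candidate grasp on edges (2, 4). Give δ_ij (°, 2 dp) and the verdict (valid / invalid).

δ = 112.76°, invalid

α = atan 0.55 = 28.81°;  2α = 57.62°
edge 2: e_2 = (+0.91, +2.05);  n_2 = (+0.9140, -0.4057)
edge 4: e_4 = (-1.97, +2.09);  n_4 = (+0.7277, +0.6859)
∠(n_2, n_4) = 67.24°
δ = |180° − 67.24°| = 112.76°
112.76° > 2α = 57.62°  →  invalid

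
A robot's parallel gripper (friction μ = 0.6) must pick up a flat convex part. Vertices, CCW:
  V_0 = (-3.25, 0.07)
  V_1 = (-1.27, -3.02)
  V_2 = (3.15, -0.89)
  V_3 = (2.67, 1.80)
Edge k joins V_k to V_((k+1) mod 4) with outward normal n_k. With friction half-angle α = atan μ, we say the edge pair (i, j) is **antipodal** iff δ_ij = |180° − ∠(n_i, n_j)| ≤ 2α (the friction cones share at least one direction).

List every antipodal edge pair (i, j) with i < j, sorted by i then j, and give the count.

α = atan 0.6 = 30.96°;  2α = 61.93°
n_0 = (-0.8420, -0.5395)
n_1 = (+0.4341, -0.9009)
n_2 = (+0.9845, +0.1757)
n_3 = (-0.2805, +0.9599)
  (0,1): δ = 96.92°  ·
  (0,2): δ = 22.53°  ✓
  (0,3): δ = 73.64°  ·
  (1,2): δ = 105.61°  ·
  (1,3): δ = 9.44°  ✓
  (2,3): δ = 83.83°  ·
antipodal pairs: 2

count = 2; pairs: (0,2), (1,3)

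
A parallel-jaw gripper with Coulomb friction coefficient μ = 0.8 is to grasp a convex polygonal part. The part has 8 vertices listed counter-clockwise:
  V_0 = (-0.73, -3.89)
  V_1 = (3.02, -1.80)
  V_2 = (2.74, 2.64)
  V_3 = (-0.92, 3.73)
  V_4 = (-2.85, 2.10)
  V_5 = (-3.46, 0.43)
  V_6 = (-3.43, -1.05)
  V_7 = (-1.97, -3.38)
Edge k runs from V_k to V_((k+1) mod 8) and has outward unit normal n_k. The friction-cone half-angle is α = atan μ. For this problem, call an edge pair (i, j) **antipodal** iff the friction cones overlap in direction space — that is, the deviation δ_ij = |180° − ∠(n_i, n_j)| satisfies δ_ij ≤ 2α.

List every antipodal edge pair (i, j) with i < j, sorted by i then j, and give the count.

count = 13; pairs: (0,2), (0,3), (0,4), (0,5), (1,3), (1,4), (1,5), (1,6), (1,7), (2,5), (2,6), (2,7), (3,7)

α = atan 0.8 = 38.66°;  2α = 77.32°
n_0 = (+0.4868, -0.8735)
n_1 = (+0.9980, +0.0629)
n_2 = (+0.2854, +0.9584)
n_3 = (-0.6452, +0.7640)
n_4 = (-0.9393, +0.3431)
n_5 = (-0.9998, -0.0203)
n_6 = (-0.8474, -0.5310)
n_7 = (-0.3804, -0.9248)
  (0,1): δ = 115.52°  ·
  (0,2): δ = 45.72°  ✓
  (0,3): δ = 11.05°  ✓
  (0,4): δ = 40.80°  ✓
  (0,5): δ = 62.03°  ✓
  (0,6): δ = 92.94°  ·
  (0,7): δ = 128.51°  ·
  (1,2): δ = 110.19°  ·
  (1,3): δ = 53.43°  ✓
  (1,4): δ = 23.67°  ✓
  (1,5): δ = 2.45°  ✓
  (1,6): δ = 28.46°  ✓
  (1,7): δ = 64.03°  ✓
  (2,3): δ = 123.23°  ·
  (2,4): δ = 93.48°  ·
  (2,5): δ = 72.25°  ✓
  (2,6): δ = 41.34°  ✓
  (2,7): δ = 5.77°  ✓
  (3,4): δ = 150.25°  ·
  (3,5): δ = 129.02°  ·
  (3,6): δ = 98.11°  ·
  (3,7): δ = 62.54°  ✓
  (4,5): δ = 158.77°  ·
  (4,6): δ = 127.86°  ·
  (4,7): δ = 92.29°  ·
  (5,6): δ = 149.09°  ·
  (5,7): δ = 113.52°  ·
  (6,7): δ = 144.43°  ·
antipodal pairs: 13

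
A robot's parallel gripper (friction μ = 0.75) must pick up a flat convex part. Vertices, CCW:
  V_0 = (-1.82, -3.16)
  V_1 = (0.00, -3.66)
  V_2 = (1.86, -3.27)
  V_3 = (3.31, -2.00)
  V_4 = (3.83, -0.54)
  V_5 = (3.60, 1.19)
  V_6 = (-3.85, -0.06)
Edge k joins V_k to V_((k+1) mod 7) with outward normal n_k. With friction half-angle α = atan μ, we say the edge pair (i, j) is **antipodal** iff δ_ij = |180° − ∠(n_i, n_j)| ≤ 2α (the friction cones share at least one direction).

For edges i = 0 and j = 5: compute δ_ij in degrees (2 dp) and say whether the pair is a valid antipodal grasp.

δ = 24.89°, valid

α = atan 0.75 = 36.87°;  2α = 73.74°
edge 0: e_0 = (+1.82, -0.50);  n_0 = (-0.2649, -0.9643)
edge 5: e_5 = (-7.45, -1.25);  n_5 = (-0.1655, +0.9862)
∠(n_0, n_5) = 155.11°
δ = |180° − 155.11°| = 24.89°
24.89° ≤ 2α = 73.74°  →  valid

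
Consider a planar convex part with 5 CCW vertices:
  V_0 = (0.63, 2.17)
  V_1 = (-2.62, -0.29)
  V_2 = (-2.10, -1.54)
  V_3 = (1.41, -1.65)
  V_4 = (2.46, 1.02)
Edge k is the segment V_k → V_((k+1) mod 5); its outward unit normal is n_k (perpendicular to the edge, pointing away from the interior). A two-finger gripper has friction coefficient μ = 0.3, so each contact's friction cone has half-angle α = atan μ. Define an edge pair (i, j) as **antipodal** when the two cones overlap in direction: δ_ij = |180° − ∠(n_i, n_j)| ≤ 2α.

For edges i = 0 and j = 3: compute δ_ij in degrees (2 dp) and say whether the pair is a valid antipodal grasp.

α = atan 0.3 = 16.70°;  2α = 33.40°
edge 0: e_0 = (-3.25, -2.46);  n_0 = (-0.6035, +0.7973)
edge 3: e_3 = (+1.05, +2.67);  n_3 = (+0.9306, -0.3660)
∠(n_0, n_3) = 148.59°
δ = |180° − 148.59°| = 31.41°
31.41° ≤ 2α = 33.40°  →  valid

δ = 31.41°, valid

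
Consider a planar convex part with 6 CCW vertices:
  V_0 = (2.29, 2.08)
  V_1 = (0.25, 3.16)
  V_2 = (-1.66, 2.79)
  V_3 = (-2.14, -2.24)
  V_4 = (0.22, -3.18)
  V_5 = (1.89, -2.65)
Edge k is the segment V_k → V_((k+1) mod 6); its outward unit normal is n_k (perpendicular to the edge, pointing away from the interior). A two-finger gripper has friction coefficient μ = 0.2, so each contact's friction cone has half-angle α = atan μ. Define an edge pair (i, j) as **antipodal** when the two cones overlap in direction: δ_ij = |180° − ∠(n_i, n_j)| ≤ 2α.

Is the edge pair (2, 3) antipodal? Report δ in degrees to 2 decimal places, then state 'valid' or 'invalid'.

α = atan 0.2 = 11.31°;  2α = 22.62°
edge 2: e_2 = (-0.48, -5.03);  n_2 = (-0.9955, +0.0950)
edge 3: e_3 = (+2.36, -0.94);  n_3 = (-0.3700, -0.9290)
∠(n_2, n_3) = 73.73°
δ = |180° − 73.73°| = 106.27°
106.27° > 2α = 22.62°  →  invalid

δ = 106.27°, invalid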